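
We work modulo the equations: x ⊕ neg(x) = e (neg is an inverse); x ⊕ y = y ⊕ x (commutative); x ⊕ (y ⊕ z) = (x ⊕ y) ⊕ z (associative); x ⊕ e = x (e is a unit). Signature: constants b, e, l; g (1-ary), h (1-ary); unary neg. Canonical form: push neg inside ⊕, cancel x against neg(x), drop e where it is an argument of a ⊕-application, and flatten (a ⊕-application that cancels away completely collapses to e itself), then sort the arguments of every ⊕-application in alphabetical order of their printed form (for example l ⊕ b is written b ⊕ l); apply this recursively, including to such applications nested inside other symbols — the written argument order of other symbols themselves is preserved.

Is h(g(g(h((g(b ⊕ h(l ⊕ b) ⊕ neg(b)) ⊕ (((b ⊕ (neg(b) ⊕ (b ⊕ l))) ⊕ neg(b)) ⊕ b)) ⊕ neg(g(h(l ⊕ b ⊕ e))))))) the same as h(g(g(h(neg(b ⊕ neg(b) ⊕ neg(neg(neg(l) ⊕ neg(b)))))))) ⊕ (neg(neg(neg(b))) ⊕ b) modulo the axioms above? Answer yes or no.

Left:  h(g(g(h((g(b ⊕ h(l ⊕ b) ⊕ neg(b)) ⊕ (((b ⊕ (neg(b) ⊕ (b ⊕ l))) ⊕ neg(b)) ⊕ b)) ⊕ neg(g(h(l ⊕ b ⊕ e)))))))
  Work inside:  (g(b ⊕ h(l ⊕ b) ⊕ neg(b)) ⊕ (((b ⊕ (neg(b) ⊕ (b ⊕ l))) ⊕ neg(b)) ⊕ b)) ⊕ neg(g(h(l ⊕ b ⊕ e)))
  Inverses cancel:  g(h(b ⊕ l)) cancels
  Collect:  b ⊕ l
  Rebuild:  h(g(g(h(b ⊕ l))))
Right:  h(g(g(h(neg(b ⊕ neg(b) ⊕ neg(neg(neg(l) ⊕ neg(b)))))))) ⊕ (neg(neg(neg(b))) ⊕ b)
  Push neg inside:  distribute neg over ⊕ and collapse double neg
  Cancel:  b cancels
  Collect:  h(g(g(h(b ⊕ l))))

Answer: yes — both canonical forms are h(g(g(h(b ⊕ l))))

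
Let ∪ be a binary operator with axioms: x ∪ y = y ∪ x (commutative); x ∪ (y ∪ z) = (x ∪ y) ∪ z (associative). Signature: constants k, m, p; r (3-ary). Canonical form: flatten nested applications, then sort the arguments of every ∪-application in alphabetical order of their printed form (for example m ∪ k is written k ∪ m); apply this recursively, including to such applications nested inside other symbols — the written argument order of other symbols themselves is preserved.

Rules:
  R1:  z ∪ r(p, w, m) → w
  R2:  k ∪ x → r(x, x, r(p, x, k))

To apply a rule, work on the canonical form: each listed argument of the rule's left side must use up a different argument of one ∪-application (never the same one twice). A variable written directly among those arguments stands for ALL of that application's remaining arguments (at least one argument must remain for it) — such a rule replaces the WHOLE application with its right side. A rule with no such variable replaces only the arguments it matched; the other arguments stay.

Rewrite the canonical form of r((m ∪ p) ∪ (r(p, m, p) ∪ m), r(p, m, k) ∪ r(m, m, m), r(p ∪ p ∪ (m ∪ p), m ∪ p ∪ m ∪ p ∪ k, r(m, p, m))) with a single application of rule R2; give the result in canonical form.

Canonical form:  r(m ∪ m ∪ p ∪ r(p, m, p), r(m, m, m) ∪ r(p, m, k), r(m ∪ p ∪ p ∪ p, k ∪ m ∪ m ∪ p ∪ p, r(m, p, m)))
Match R2:  consume k;  x := m ∪ m ∪ p ∪ p
Every leftover argument binds to the variable; the entire application is replaced.
New term:  r(m ∪ m ∪ p ∪ r(p, m, p), r(m, m, m) ∪ r(p, m, k), r(m ∪ p ∪ p ∪ p, r(m ∪ m ∪ p ∪ p, m ∪ m ∪ p ∪ p, r(p, m ∪ m ∪ p ∪ p, k)), r(m, p, m)))

Answer: r(m ∪ m ∪ p ∪ r(p, m, p), r(m, m, m) ∪ r(p, m, k), r(m ∪ p ∪ p ∪ p, r(m ∪ m ∪ p ∪ p, m ∪ m ∪ p ∪ p, r(p, m ∪ m ∪ p ∪ p, k)), r(m, p, m)))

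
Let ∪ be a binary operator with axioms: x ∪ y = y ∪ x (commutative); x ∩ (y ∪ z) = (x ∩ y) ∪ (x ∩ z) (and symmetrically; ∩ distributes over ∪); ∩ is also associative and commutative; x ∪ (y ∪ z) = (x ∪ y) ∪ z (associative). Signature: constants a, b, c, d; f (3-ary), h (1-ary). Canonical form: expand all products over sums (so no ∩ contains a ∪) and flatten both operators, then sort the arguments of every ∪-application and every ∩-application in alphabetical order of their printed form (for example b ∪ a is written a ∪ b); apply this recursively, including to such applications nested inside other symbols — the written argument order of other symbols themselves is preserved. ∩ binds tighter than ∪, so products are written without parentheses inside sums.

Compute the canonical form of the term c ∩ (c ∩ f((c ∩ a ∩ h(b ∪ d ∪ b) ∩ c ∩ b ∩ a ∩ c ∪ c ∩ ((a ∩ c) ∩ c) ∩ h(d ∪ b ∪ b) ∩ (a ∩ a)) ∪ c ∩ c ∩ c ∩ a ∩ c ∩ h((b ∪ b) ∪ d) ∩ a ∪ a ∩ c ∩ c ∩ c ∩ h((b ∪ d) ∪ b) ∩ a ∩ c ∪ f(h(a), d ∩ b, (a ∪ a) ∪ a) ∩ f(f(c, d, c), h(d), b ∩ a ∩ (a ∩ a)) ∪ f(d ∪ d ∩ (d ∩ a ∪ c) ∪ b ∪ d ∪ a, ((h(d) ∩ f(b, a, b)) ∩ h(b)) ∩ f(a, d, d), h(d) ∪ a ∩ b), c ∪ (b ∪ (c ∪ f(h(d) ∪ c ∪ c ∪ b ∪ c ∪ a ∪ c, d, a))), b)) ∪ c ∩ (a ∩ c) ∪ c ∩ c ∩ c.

Answer: a ∩ c ∩ c ∪ c ∩ c ∩ c ∪ c ∩ c ∩ f(a ∩ a ∩ a ∩ c ∩ c ∩ c ∩ h(b ∪ b ∪ d) ∪ a ∩ a ∩ b ∩ c ∩ c ∩ c ∩ h(b ∪ b ∪ d) ∪ a ∩ a ∩ c ∩ c ∩ c ∩ c ∩ h(b ∪ b ∪ d) ∪ a ∩ a ∩ c ∩ c ∩ c ∩ c ∩ h(b ∪ b ∪ d) ∪ f(a ∪ a ∩ d ∩ d ∪ b ∪ c ∩ d ∪ d ∪ d, f(a, d, d) ∩ f(b, a, b) ∩ h(b) ∩ h(d), a ∩ b ∪ h(d)) ∪ f(f(c, d, c), h(d), a ∩ a ∩ a ∩ b) ∩ f(h(a), b ∩ d, a ∪ a ∪ a), b ∪ c ∪ c ∪ f(a ∪ b ∪ c ∪ c ∪ c ∪ c ∪ h(d), d, a), b)

Derivation:
Distribute:  c ∩ c ∩ f(a ∩ a ∩ a ∩ c ∩ c ∩ c ∩ h(b ∪ b ∪ d) ∪ a ∩ a ∩ b ∩ c ∩ c ∩ c ∩ h(b ∪ b ∪ d) ∪ a ∩ a ∩ c ∩ c ∩ c ∩ c ∩ h(b ∪ b ∪ d) ∪ a ∩ a ∩ c ∩ c ∩ c ∩ c ∩ h(b ∪ b ∪ d) ∪ f(a ∪ a ∩ d ∩ d ∪ b ∪ c ∩ d ∪ d ∪ d, f(a, d, d) ∩ f(b, a, b) ∩ h(b) ∩ h(d), a ∩ b ∪ h(d)) ∪ f(f(c, d, c), h(d), a ∩ a ∩ a ∩ b) ∩ f(h(a), b ∩ d, a ∪ a ∪ a), b ∪ c ∪ c ∪ f(a ∪ b ∪ c ∪ c ∪ c ∪ c ∪ h(d), d, a), b) ∪ a ∩ c ∩ c ∪ c ∩ c ∩ c
Sort:  a ∩ c ∩ c ∪ c ∩ c ∩ c ∪ c ∩ c ∩ f(a ∩ a ∩ a ∩ c ∩ c ∩ c ∩ h(b ∪ b ∪ d) ∪ a ∩ a ∩ b ∩ c ∩ c ∩ c ∩ h(b ∪ b ∪ d) ∪ a ∩ a ∩ c ∩ c ∩ c ∩ c ∩ h(b ∪ b ∪ d) ∪ a ∩ a ∩ c ∩ c ∩ c ∩ c ∩ h(b ∪ b ∪ d) ∪ f(a ∪ a ∩ d ∩ d ∪ b ∪ c ∩ d ∪ d ∪ d, f(a, d, d) ∩ f(b, a, b) ∩ h(b) ∩ h(d), a ∩ b ∪ h(d)) ∪ f(f(c, d, c), h(d), a ∩ a ∩ a ∩ b) ∩ f(h(a), b ∩ d, a ∪ a ∪ a), b ∪ c ∪ c ∪ f(a ∪ b ∪ c ∪ c ∪ c ∪ c ∪ h(d), d, a), b)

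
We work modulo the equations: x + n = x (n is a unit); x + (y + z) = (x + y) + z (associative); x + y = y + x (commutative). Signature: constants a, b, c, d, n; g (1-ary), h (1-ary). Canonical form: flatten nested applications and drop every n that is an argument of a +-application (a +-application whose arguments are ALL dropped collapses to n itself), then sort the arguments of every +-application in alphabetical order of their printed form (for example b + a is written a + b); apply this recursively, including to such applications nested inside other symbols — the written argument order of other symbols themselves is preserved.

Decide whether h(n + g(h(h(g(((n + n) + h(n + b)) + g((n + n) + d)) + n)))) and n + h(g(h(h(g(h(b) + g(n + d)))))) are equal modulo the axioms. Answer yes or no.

Left:  h(n + g(h(h(g(((n + n) + h(n + b)) + g((n + n) + d)) + n))))
  Focus inside:  n + g(h(h(g(((n + n) + h(n + b)) + g((n + n) + d)) + n)))
  Inside:  g(h(h(g(((n + n) + h(n + b)) + g((n + n) + d)) + n)))  →  g(h(h(g(g(d) + h(b)))))
  Drop the unit:  drop n
  Order the arguments:  g(h(h(g(g(d) + h(b)))))
  Rebuild:  h(g(h(h(g(g(d) + h(b))))))
Right:  n + h(g(h(h(g(h(b) + g(n + d))))))
  Simplify inside:  h(g(h(h(g(h(b) + g(n + d))))))  →  h(g(h(h(g(g(d) + h(b))))))
  Drop the unit:  drop n
  Sort:  h(g(h(h(g(g(d) + h(b))))))

Answer: yes — both canonical forms are h(g(h(h(g(g(d) + h(b))))))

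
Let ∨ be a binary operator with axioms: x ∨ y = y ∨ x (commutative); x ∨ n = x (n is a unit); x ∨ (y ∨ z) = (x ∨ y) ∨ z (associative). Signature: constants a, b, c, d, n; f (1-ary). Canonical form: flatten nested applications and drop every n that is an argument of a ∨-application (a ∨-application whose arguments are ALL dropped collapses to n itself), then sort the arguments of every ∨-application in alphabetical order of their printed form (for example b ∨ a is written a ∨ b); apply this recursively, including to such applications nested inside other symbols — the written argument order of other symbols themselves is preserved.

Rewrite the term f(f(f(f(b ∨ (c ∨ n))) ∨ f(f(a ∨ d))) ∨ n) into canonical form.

Answer: f(f(f(f(a ∨ d)) ∨ f(f(b ∨ c))))

Derivation:
Descend into:  f(f(f(b ∨ (c ∨ n))) ∨ f(f(a ∨ d))) ∨ n
Simplify inside:  f(f(f(b ∨ (c ∨ n))) ∨ f(f(a ∨ d)))  →  f(f(f(a ∨ d)) ∨ f(f(b ∨ c)))
Drop the unit:  drop n
Sort:  f(f(f(a ∨ d)) ∨ f(f(b ∨ c)))
Reassemble:  f(f(f(f(a ∨ d)) ∨ f(f(b ∨ c))))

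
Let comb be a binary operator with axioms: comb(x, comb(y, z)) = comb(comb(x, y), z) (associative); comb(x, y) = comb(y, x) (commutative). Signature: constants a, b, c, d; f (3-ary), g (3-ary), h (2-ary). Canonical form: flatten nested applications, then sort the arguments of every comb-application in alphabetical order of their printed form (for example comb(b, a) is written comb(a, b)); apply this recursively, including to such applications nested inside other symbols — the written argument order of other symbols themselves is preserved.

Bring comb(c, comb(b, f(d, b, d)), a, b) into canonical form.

Un-nest:  comb(c, b, f(d, b, d), a, b)
Order the arguments:  comb(a, b, b, c, f(d, b, d))

Answer: comb(a, b, b, c, f(d, b, d))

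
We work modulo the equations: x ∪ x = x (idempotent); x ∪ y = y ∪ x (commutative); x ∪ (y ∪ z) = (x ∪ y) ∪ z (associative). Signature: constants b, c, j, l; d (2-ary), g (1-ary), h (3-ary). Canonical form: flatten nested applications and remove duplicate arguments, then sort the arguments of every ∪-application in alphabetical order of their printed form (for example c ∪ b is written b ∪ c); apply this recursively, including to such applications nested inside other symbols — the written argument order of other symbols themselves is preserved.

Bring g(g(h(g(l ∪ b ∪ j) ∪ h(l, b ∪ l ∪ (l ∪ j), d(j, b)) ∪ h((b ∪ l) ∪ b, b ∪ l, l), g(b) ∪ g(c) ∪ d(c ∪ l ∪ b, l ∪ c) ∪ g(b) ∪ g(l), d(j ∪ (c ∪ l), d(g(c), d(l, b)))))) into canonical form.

Focus inside:  g(l ∪ b ∪ j) ∪ h(l, b ∪ l ∪ (l ∪ j), d(j, b)) ∪ h((b ∪ l) ∪ b, b ∪ l, l)
Simplify inside:  g(l ∪ b ∪ j)  →  g(b ∪ j ∪ l)
Inside:  h(l, b ∪ l ∪ (l ∪ j), d(j, b))  →  h(l, b ∪ j ∪ l, d(j, b))
Canonicalize subterm:  h((b ∪ l) ∪ b, b ∪ l, l)  →  h(b ∪ l, b ∪ l, l)
Order the arguments:  g(b ∪ j ∪ l) ∪ h(b ∪ l, b ∪ l, l) ∪ h(l, b ∪ j ∪ l, d(j, b))
Put back:  g(g(h(g(b ∪ j ∪ l) ∪ h(b ∪ l, b ∪ l, l) ∪ h(l, b ∪ j ∪ l, d(j, b)), d(b ∪ c ∪ l, c ∪ l) ∪ g(b) ∪ g(c) ∪ g(l), d(c ∪ j ∪ l, d(g(c), d(l, b))))))

Answer: g(g(h(g(b ∪ j ∪ l) ∪ h(b ∪ l, b ∪ l, l) ∪ h(l, b ∪ j ∪ l, d(j, b)), d(b ∪ c ∪ l, c ∪ l) ∪ g(b) ∪ g(c) ∪ g(l), d(c ∪ j ∪ l, d(g(c), d(l, b))))))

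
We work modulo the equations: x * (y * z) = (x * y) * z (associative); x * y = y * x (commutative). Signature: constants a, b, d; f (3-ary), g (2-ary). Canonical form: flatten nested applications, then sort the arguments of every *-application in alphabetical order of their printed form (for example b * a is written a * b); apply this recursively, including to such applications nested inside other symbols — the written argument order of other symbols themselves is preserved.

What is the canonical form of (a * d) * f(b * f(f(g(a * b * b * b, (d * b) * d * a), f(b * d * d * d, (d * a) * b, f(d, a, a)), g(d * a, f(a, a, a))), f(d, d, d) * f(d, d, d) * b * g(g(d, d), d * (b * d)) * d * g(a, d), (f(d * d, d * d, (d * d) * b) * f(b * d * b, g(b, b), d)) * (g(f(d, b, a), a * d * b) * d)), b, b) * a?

Flatten:  a * d * f(b * f(f(g(a * b * b * b, (d * b) * d * a), f(b * d * d * d, (d * a) * b, f(d, a, a)), g(d * a, f(a, a, a))), f(d, d, d) * f(d, d, d) * b * g(g(d, d), d * (b * d)) * d * g(a, d), (f(d * d, d * d, (d * d) * b) * f(b * d * b, g(b, b), d)) * (g(f(d, b, a), a * d * b) * d)), b, b) * a
Simplify inside:  f(b * f(f(g(a * b * b * b, (d * b) * d * a), f(b * d * d * d, (d * a) * b, f(d, a, a)), g(d * a, f(a, a, a))), f(d, d, d) * f(d, d, d) * b * g(g(d, d), d * (b * d)) * d * g(a, d), (f(d * d, d * d, (d * d) * b) * f(b * d * b, g(b, b), d)) * (g(f(d, b, a), a * d * b) * d)), b, b)  →  f(b * f(f(g(a * b * b * b, a * b * d * d), f(b * d * d * d, a * b * d, f(d, a, a)), g(a * d, f(a, a, a))), b * d * f(d, d, d) * f(d, d, d) * g(a, d) * g(g(d, d), b * d * d), d * f(b * b * d, g(b, b), d) * f(d * d, d * d, b * d * d) * g(f(d, b, a), a * b * d)), b, b)
Sort:  a * a * d * f(b * f(f(g(a * b * b * b, a * b * d * d), f(b * d * d * d, a * b * d, f(d, a, a)), g(a * d, f(a, a, a))), b * d * f(d, d, d) * f(d, d, d) * g(a, d) * g(g(d, d), b * d * d), d * f(b * b * d, g(b, b), d) * f(d * d, d * d, b * d * d) * g(f(d, b, a), a * b * d)), b, b)

Answer: a * a * d * f(b * f(f(g(a * b * b * b, a * b * d * d), f(b * d * d * d, a * b * d, f(d, a, a)), g(a * d, f(a, a, a))), b * d * f(d, d, d) * f(d, d, d) * g(a, d) * g(g(d, d), b * d * d), d * f(b * b * d, g(b, b), d) * f(d * d, d * d, b * d * d) * g(f(d, b, a), a * b * d)), b, b)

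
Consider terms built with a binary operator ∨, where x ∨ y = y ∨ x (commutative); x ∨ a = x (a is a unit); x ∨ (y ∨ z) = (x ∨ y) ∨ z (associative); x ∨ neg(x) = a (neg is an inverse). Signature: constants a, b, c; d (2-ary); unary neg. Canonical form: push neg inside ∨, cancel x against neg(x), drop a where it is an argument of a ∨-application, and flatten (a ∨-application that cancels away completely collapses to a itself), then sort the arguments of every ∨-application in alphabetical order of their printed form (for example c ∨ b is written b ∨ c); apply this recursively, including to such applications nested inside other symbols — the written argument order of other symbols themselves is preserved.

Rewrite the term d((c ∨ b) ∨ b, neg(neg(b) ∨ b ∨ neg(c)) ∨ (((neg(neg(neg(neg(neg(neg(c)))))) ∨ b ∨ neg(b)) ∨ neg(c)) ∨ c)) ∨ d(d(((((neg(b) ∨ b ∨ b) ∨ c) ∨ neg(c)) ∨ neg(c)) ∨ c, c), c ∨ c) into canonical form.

Answer: d(b ∨ b ∨ c, c ∨ c) ∨ d(d(b, c), c ∨ c)

Derivation:
Push neg inside:  distribute neg over ∨ and collapse double neg
Combine occurrences:  d(b ∨ b ∨ c, c ∨ c) ∨ d(d(b, c), c ∨ c)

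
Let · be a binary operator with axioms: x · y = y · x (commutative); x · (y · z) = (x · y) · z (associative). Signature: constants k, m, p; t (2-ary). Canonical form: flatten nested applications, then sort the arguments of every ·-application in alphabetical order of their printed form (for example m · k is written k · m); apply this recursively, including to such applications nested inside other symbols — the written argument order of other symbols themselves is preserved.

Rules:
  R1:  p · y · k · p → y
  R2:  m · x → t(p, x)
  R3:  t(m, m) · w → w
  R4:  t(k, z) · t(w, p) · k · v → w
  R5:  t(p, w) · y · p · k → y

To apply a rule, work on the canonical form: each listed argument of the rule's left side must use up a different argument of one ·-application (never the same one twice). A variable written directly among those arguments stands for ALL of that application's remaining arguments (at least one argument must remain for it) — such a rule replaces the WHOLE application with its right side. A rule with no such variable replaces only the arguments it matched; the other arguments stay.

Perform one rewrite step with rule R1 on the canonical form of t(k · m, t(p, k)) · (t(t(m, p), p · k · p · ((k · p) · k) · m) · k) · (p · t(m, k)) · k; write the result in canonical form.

Canonical form:  k · k · p · t(k · m, t(p, k)) · t(m, k) · t(t(m, p), k · k · k · m · p · p · p)
R1 matches:  uses k, p, p;  y := k · k · m · p
Every leftover argument binds to the variable; the entire application is replaced.
New term:  k · k · p · t(k · m, t(p, k)) · t(m, k) · t(t(m, p), k · k · m · p)

Answer: k · k · p · t(k · m, t(p, k)) · t(m, k) · t(t(m, p), k · k · m · p)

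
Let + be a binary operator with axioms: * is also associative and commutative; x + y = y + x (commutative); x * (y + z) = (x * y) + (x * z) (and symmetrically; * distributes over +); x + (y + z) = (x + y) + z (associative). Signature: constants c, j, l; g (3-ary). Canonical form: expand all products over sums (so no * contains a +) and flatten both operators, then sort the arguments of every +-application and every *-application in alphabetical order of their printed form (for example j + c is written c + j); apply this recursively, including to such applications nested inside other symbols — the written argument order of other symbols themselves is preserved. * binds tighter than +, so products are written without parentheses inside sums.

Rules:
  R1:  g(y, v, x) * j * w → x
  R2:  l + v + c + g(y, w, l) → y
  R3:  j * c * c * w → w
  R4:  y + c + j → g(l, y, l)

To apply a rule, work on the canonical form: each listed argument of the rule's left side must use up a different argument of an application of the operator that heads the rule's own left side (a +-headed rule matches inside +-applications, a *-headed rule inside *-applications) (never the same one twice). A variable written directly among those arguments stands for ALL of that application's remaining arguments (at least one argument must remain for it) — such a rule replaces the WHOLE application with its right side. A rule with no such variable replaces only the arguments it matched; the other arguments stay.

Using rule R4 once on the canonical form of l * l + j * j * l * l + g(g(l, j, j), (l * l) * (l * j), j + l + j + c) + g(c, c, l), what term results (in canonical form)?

Answer: g(c, c, l) + g(g(l, j, j), j * l * l * l, g(l, j + l, l)) + j * j * l * l + l * l

Derivation:
Canonical form:  g(c, c, l) + g(g(l, j, j), j * l * l * l, c + j + j + l) + j * j * l * l + l * l
R4 matches:  uses c, j;  y := j + l
The extension variable absorbs all remaining arguments, so the whole application is rewritten.
New term:  g(c, c, l) + g(g(l, j, j), j * l * l * l, g(l, j + l, l)) + j * j * l * l + l * l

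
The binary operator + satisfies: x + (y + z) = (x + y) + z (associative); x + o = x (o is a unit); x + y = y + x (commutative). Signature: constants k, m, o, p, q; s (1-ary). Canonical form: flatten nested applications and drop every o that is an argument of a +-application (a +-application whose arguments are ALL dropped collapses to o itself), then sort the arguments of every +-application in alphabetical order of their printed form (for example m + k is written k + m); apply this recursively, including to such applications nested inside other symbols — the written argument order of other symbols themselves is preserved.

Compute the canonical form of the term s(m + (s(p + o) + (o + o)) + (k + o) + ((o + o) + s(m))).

Answer: s(k + m + s(m) + s(p))

Derivation:
Descend into:  m + (s(p + o) + (o + o)) + (k + o) + ((o + o) + s(m))
Merge nested applications:  m + s(p + o) + o + o + k + o + o + o + s(m)
Simplify inside:  s(p + o)  →  s(p)
Unit:  drop o (×5)
Sort arguments:  k + m + s(m) + s(p)
Rebuild:  s(k + m + s(m) + s(p))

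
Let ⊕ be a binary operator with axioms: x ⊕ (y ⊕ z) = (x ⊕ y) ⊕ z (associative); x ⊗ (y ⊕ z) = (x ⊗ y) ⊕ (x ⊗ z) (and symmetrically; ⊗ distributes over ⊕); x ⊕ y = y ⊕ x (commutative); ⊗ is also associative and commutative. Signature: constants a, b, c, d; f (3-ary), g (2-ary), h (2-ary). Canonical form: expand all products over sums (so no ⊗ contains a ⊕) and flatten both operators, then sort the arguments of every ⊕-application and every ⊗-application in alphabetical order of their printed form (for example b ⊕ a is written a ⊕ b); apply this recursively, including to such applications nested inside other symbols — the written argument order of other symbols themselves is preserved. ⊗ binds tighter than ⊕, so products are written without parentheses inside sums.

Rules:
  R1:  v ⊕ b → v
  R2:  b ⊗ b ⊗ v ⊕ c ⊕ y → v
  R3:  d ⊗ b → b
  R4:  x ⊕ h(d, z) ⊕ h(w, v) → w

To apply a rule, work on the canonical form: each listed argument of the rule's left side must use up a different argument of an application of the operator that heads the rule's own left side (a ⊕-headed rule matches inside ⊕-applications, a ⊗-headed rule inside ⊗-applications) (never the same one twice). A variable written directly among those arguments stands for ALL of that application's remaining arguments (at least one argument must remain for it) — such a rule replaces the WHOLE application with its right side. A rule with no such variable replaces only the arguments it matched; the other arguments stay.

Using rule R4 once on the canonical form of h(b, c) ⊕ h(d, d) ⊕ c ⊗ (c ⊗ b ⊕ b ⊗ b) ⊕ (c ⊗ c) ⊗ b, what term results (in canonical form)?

Answer: b

Derivation:
Canonical form:  b ⊗ b ⊗ c ⊕ b ⊗ c ⊗ c ⊕ b ⊗ c ⊗ c ⊕ h(b, c) ⊕ h(d, d)
R4 matches:  uses h(b, c), h(d, d);  v := c, w := b, x := b ⊗ b ⊗ c ⊕ b ⊗ c ⊗ c ⊕ b ⊗ c ⊗ c, z := d
Every leftover argument binds to the variable; the entire application is replaced.
Result:  b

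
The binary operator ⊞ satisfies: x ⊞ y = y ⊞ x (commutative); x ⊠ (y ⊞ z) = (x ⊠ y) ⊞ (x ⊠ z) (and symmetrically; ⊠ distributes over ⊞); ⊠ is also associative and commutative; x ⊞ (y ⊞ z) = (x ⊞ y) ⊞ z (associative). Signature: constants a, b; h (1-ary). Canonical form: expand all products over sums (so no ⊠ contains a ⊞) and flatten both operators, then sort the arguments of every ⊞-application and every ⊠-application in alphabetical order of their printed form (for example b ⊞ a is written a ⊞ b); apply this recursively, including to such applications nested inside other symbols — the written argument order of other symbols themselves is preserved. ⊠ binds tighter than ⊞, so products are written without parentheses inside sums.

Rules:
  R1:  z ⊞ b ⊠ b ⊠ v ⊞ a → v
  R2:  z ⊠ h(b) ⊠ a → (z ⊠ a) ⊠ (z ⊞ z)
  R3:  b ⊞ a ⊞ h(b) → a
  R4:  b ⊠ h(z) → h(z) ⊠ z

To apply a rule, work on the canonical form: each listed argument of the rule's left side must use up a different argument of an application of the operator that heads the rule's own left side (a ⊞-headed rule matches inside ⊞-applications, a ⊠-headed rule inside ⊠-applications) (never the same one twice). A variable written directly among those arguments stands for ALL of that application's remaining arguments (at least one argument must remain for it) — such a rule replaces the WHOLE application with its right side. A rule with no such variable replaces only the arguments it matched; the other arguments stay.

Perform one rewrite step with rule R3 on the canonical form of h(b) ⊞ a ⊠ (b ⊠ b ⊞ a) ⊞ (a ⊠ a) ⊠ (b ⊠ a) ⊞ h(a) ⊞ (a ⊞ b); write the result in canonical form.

Canonical form:  a ⊞ a ⊠ a ⊞ a ⊠ a ⊠ a ⊠ b ⊞ a ⊠ b ⊠ b ⊞ b ⊞ h(a) ⊞ h(b)
Apply R3:  consuming a, b, h(b)
Giving:  a ⊞ a ⊠ a ⊞ a ⊠ a ⊠ a ⊠ b ⊞ a ⊠ b ⊠ b ⊞ h(a)

Answer: a ⊞ a ⊠ a ⊞ a ⊠ a ⊠ a ⊠ b ⊞ a ⊠ b ⊠ b ⊞ h(a)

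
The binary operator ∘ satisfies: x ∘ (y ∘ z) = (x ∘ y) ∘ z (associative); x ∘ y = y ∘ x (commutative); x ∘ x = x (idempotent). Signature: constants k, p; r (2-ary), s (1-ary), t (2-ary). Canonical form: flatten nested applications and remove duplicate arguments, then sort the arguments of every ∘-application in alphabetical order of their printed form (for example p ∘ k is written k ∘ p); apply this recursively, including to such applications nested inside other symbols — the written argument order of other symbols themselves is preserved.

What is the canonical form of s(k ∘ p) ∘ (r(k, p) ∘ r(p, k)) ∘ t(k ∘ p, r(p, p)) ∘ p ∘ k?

Merge nested applications:  s(k ∘ p) ∘ r(k, p) ∘ r(p, k) ∘ t(k ∘ p, r(p, p)) ∘ p ∘ k
Sort arguments:  k ∘ p ∘ r(k, p) ∘ r(p, k) ∘ s(k ∘ p) ∘ t(k ∘ p, r(p, p))

Answer: k ∘ p ∘ r(k, p) ∘ r(p, k) ∘ s(k ∘ p) ∘ t(k ∘ p, r(p, p))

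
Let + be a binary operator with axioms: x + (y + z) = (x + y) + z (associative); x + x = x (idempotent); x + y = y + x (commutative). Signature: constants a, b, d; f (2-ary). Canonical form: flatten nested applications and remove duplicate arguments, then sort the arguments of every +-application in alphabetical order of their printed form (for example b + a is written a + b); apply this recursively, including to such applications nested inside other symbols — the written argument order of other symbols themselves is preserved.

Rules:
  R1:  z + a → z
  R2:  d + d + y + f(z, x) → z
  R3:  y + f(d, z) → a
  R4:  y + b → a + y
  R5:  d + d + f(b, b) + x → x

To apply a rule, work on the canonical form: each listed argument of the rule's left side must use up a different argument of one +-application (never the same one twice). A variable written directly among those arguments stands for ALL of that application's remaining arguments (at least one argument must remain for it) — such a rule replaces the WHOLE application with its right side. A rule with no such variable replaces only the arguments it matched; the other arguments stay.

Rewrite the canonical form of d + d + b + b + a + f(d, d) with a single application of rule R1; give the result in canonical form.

Canonical form:  a + b + d + f(d, d)
Match R1:  consume a;  z := b + d + f(d, d)
Every leftover argument binds to the variable; the entire application is replaced.
New term:  b + d + f(d, d)

Answer: b + d + f(d, d)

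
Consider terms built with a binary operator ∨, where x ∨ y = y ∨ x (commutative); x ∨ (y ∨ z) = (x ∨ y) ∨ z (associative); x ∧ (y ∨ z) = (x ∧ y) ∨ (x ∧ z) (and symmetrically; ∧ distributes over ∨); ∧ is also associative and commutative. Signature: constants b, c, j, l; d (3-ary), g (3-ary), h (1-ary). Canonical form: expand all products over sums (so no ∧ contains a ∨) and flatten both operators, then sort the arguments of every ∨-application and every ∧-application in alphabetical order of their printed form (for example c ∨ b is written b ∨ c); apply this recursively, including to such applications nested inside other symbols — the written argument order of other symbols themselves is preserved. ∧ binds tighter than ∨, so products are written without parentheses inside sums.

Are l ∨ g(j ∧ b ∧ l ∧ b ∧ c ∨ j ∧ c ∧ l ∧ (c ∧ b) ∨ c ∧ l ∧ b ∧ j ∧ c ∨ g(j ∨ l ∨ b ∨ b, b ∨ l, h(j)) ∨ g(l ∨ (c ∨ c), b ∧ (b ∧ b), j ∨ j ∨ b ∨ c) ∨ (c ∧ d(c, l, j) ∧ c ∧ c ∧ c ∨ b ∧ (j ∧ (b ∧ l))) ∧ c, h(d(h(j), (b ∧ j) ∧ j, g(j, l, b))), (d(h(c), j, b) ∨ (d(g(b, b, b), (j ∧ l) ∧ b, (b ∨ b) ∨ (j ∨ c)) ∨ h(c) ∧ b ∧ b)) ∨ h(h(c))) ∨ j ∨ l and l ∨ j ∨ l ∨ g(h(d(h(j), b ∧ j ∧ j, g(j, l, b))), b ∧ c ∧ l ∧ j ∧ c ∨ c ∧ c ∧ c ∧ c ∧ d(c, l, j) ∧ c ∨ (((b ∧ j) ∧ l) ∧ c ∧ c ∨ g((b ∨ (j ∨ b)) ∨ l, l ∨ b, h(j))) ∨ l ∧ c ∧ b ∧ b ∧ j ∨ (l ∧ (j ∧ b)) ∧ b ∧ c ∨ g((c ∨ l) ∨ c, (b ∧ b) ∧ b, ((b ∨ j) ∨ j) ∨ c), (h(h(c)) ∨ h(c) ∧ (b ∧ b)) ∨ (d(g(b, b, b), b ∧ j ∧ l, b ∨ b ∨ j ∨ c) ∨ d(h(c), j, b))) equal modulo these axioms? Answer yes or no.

Answer: no — g(b ∧ b ∧ c ∧ j ∧ l ∨ b ∧ b ∧ c ∧ j ∧ l ∨ b ∧ c ∧ c ∧ j ∧ l ∨ b ∧ c ∧ c ∧ j ∧ l ∨ c ∧ c ∧ c ∧ c ∧ c ∧ d(c, l, j) ∨ g(b ∨ b ∨ j ∨ l, b ∨ l, h(j)) ∨ g(c ∨ c ∨ l, b ∧ b ∧ b, b ∨ c ∨ j ∨ j), h(d(h(j), b ∧ j ∧ j, g(j, l, b))), b ∧ b ∧ h(c) ∨ d(g(b, b, b), b ∧ j ∧ l, b ∨ b ∨ c ∨ j) ∨ d(h(c), j, b) ∨ h(h(c))) ∨ j ∨ l ∨ l vs g(h(d(h(j), b ∧ j ∧ j, g(j, l, b))), b ∧ b ∧ c ∧ j ∧ l ∨ b ∧ b ∧ c ∧ j ∧ l ∨ b ∧ c ∧ c ∧ j ∧ l ∨ b ∧ c ∧ c ∧ j ∧ l ∨ c ∧ c ∧ c ∧ c ∧ c ∧ d(c, l, j) ∨ g(b ∨ b ∨ j ∨ l, b ∨ l, h(j)) ∨ g(c ∨ c ∨ l, b ∧ b ∧ b, b ∨ c ∨ j ∨ j), b ∧ b ∧ h(c) ∨ d(g(b, b, b), b ∧ j ∧ l, b ∨ b ∨ c ∨ j) ∨ d(h(c), j, b) ∨ h(h(c))) ∨ j ∨ l ∨ l

Derivation:
Left:  l ∨ g(j ∧ b ∧ l ∧ b ∧ c ∨ j ∧ c ∧ l ∧ (c ∧ b) ∨ c ∧ l ∧ b ∧ j ∧ c ∨ g(j ∨ l ∨ b ∨ b, b ∨ l, h(j)) ∨ g(l ∨ (c ∨ c), b ∧ (b ∧ b), j ∨ j ∨ b ∨ c) ∨ (c ∧ d(c, l, j) ∧ c ∧ c ∧ c ∨ b ∧ (j ∧ (b ∧ l))) ∧ c, h(d(h(j), (b ∧ j) ∧ j, g(j, l, b))), (d(h(c), j, b) ∨ (d(g(b, b, b), (j ∧ l) ∧ b, (b ∨ b) ∨ (j ∨ c)) ∨ h(c) ∧ b ∧ b)) ∨ h(h(c))) ∨ j ∨ l
  Expand:  l ∨ g(b ∧ b ∧ c ∧ j ∧ l ∨ b ∧ b ∧ c ∧ j ∧ l ∨ b ∧ c ∧ c ∧ j ∧ l ∨ b ∧ c ∧ c ∧ j ∧ l ∨ c ∧ c ∧ c ∧ c ∧ c ∧ d(c, l, j) ∨ g(b ∨ b ∨ j ∨ l, b ∨ l, h(j)) ∨ g(c ∨ c ∨ l, b ∧ b ∧ b, b ∨ c ∨ j ∨ j), h(d(h(j), b ∧ j ∧ j, g(j, l, b))), b ∧ b ∧ h(c) ∨ d(g(b, b, b), b ∧ j ∧ l, b ∨ b ∨ c ∨ j) ∨ d(h(c), j, b) ∨ h(h(c))) ∨ j ∨ l
  Order the arguments:  g(b ∧ b ∧ c ∧ j ∧ l ∨ b ∧ b ∧ c ∧ j ∧ l ∨ b ∧ c ∧ c ∧ j ∧ l ∨ b ∧ c ∧ c ∧ j ∧ l ∨ c ∧ c ∧ c ∧ c ∧ c ∧ d(c, l, j) ∨ g(b ∨ b ∨ j ∨ l, b ∨ l, h(j)) ∨ g(c ∨ c ∨ l, b ∧ b ∧ b, b ∨ c ∨ j ∨ j), h(d(h(j), b ∧ j ∧ j, g(j, l, b))), b ∧ b ∧ h(c) ∨ d(g(b, b, b), b ∧ j ∧ l, b ∨ b ∨ c ∨ j) ∨ d(h(c), j, b) ∨ h(h(c))) ∨ j ∨ l ∨ l
Right:  l ∨ j ∨ l ∨ g(h(d(h(j), b ∧ j ∧ j, g(j, l, b))), b ∧ c ∧ l ∧ j ∧ c ∨ c ∧ c ∧ c ∧ c ∧ d(c, l, j) ∧ c ∨ (((b ∧ j) ∧ l) ∧ c ∧ c ∨ g((b ∨ (j ∨ b)) ∨ l, l ∨ b, h(j))) ∨ l ∧ c ∧ b ∧ b ∧ j ∨ (l ∧ (j ∧ b)) ∧ b ∧ c ∨ g((c ∨ l) ∨ c, (b ∧ b) ∧ b, ((b ∨ j) ∨ j) ∨ c), (h(h(c)) ∨ h(c) ∧ (b ∧ b)) ∨ (d(g(b, b, b), b ∧ j ∧ l, b ∨ b ∨ j ∨ c) ∨ d(h(c), j, b)))
  Flatten:  l ∨ j ∨ l ∨ g(h(d(h(j), b ∧ j ∧ j, g(j, l, b))), b ∧ b ∧ c ∧ j ∧ l ∨ b ∧ b ∧ c ∧ j ∧ l ∨ b ∧ c ∧ c ∧ j ∧ l ∨ b ∧ c ∧ c ∧ j ∧ l ∨ c ∧ c ∧ c ∧ c ∧ c ∧ d(c, l, j) ∨ g(b ∨ b ∨ j ∨ l, b ∨ l, h(j)) ∨ g(c ∨ c ∨ l, b ∧ b ∧ b, b ∨ c ∨ j ∨ j), b ∧ b ∧ h(c) ∨ d(g(b, b, b), b ∧ j ∧ l, b ∨ b ∨ c ∨ j) ∨ d(h(c), j, b) ∨ h(h(c)))
  Sort:  g(h(d(h(j), b ∧ j ∧ j, g(j, l, b))), b ∧ b ∧ c ∧ j ∧ l ∨ b ∧ b ∧ c ∧ j ∧ l ∨ b ∧ c ∧ c ∧ j ∧ l ∨ b ∧ c ∧ c ∧ j ∧ l ∨ c ∧ c ∧ c ∧ c ∧ c ∧ d(c, l, j) ∨ g(b ∨ b ∨ j ∨ l, b ∨ l, h(j)) ∨ g(c ∨ c ∨ l, b ∧ b ∧ b, b ∨ c ∨ j ∨ j), b ∧ b ∧ h(c) ∨ d(g(b, b, b), b ∧ j ∧ l, b ∨ b ∨ c ∨ j) ∨ d(h(c), j, b) ∨ h(h(c))) ∨ j ∨ l ∨ l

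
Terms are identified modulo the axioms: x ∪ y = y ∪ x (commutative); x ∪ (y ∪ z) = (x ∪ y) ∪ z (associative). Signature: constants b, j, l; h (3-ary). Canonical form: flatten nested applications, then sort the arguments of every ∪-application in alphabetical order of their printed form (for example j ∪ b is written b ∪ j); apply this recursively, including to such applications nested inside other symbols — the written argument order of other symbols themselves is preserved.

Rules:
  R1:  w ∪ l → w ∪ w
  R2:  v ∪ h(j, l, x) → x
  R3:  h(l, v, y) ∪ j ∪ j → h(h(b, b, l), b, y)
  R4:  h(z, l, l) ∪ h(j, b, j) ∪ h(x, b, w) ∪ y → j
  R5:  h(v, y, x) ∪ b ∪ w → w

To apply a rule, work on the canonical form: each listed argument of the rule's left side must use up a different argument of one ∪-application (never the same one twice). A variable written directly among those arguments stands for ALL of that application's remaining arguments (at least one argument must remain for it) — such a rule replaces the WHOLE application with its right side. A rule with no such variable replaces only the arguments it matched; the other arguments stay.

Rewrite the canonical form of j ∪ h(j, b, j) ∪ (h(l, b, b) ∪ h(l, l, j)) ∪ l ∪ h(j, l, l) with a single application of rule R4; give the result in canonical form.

Answer: j

Derivation:
Canonical form:  h(j, b, j) ∪ h(j, l, l) ∪ h(l, b, b) ∪ h(l, l, j) ∪ j ∪ l
Match R4:  consume h(j, b, j), h(j, l, l), h(l, b, b);  w := b, x := l, y := h(l, l, j) ∪ j ∪ l, z := j
The variable takes the whole remainder — replace the entire application.
Giving:  j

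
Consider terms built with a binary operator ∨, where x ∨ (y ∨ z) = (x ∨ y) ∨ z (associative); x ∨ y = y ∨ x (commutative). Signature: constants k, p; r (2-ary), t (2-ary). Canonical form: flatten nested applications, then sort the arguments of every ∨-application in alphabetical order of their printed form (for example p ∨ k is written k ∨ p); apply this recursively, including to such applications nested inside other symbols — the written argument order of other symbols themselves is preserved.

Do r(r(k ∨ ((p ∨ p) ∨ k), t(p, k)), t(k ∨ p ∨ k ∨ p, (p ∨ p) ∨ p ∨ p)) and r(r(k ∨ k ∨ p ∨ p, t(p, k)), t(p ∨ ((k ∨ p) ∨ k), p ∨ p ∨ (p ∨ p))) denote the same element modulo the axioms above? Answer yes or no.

Left:  r(r(k ∨ ((p ∨ p) ∨ k), t(p, k)), t(k ∨ p ∨ k ∨ p, (p ∨ p) ∨ p ∨ p))
  Focus inside:  k ∨ ((p ∨ p) ∨ k)
  Flatten:  k ∨ p ∨ p ∨ k
  Sort:  k ∨ k ∨ p ∨ p
  Rebuild:  r(r(k ∨ k ∨ p ∨ p, t(p, k)), t(k ∨ k ∨ p ∨ p, p ∨ p ∨ p ∨ p))
Right:  r(r(k ∨ k ∨ p ∨ p, t(p, k)), t(p ∨ ((k ∨ p) ∨ k), p ∨ p ∨ (p ∨ p)))
  Descend into:  p ∨ ((k ∨ p) ∨ k)
  Flatten:  p ∨ k ∨ p ∨ k
  Sort:  k ∨ k ∨ p ∨ p
  Put back:  r(r(k ∨ k ∨ p ∨ p, t(p, k)), t(k ∨ k ∨ p ∨ p, p ∨ p ∨ p ∨ p))

Answer: yes — both canonical forms are r(r(k ∨ k ∨ p ∨ p, t(p, k)), t(k ∨ k ∨ p ∨ p, p ∨ p ∨ p ∨ p))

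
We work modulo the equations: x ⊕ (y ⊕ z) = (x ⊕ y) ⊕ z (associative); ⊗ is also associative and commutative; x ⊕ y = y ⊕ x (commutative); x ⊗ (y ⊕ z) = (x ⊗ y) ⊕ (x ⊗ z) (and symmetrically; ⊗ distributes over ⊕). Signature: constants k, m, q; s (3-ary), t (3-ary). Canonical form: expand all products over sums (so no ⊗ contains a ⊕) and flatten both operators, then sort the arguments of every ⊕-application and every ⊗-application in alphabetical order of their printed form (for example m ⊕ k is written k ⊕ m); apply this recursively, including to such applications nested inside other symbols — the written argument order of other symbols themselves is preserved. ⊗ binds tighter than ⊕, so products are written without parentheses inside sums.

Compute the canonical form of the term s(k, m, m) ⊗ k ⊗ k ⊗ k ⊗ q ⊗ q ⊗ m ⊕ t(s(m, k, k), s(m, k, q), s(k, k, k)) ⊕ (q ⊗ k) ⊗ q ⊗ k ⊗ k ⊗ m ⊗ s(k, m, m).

Answer: k ⊗ k ⊗ k ⊗ m ⊗ q ⊗ q ⊗ s(k, m, m) ⊕ k ⊗ k ⊗ k ⊗ m ⊗ q ⊗ q ⊗ s(k, m, m) ⊕ t(s(m, k, k), s(m, k, q), s(k, k, k))

Derivation:
Un-nest:  k ⊗ k ⊗ k ⊗ m ⊗ q ⊗ q ⊗ s(k, m, m) ⊕ t(s(m, k, k), s(m, k, q), s(k, k, k)) ⊕ k ⊗ k ⊗ k ⊗ m ⊗ q ⊗ q ⊗ s(k, m, m)
Sort arguments:  k ⊗ k ⊗ k ⊗ m ⊗ q ⊗ q ⊗ s(k, m, m) ⊕ k ⊗ k ⊗ k ⊗ m ⊗ q ⊗ q ⊗ s(k, m, m) ⊕ t(s(m, k, k), s(m, k, q), s(k, k, k))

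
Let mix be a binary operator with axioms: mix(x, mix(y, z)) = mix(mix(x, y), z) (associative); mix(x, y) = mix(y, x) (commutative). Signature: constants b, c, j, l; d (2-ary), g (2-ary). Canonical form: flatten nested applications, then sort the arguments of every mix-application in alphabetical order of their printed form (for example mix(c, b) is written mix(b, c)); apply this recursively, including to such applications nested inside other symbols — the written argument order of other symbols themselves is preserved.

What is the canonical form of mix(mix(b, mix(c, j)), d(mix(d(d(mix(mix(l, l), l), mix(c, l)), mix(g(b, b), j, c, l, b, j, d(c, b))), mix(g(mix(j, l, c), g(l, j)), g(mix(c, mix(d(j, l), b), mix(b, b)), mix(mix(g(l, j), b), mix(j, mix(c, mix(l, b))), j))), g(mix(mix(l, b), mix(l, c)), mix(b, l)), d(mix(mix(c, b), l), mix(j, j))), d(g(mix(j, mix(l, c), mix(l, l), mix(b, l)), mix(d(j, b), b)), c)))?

Merge nested applications:  mix(b, c, j, d(mix(d(d(mix(mix(l, l), l), mix(c, l)), mix(g(b, b), j, c, l, b, j, d(c, b))), mix(g(mix(j, l, c), g(l, j)), g(mix(c, mix(d(j, l), b), mix(b, b)), mix(mix(g(l, j), b), mix(j, mix(c, mix(l, b))), j))), g(mix(mix(l, b), mix(l, c)), mix(b, l)), d(mix(mix(c, b), l), mix(j, j))), d(g(mix(j, mix(l, c), mix(l, l), mix(b, l)), mix(d(j, b), b)), c)))
Simplify inside:  d(mix(d(d(mix(mix(l, l), l), mix(c, l)), mix(g(b, b), j, c, l, b, j, d(c, b))), mix(g(mix(j, l, c), g(l, j)), g(mix(c, mix(d(j, l), b), mix(b, b)), mix(mix(g(l, j), b), mix(j, mix(c, mix(l, b))), j))), g(mix(mix(l, b), mix(l, c)), mix(b, l)), d(mix(mix(c, b), l), mix(j, j))), d(g(mix(j, mix(l, c), mix(l, l), mix(b, l)), mix(d(j, b), b)), c))  →  d(mix(d(d(mix(l, l, l), mix(c, l)), mix(b, c, d(c, b), g(b, b), j, j, l)), d(mix(b, c, l), mix(j, j)), g(mix(b, b, b, c, d(j, l)), mix(b, b, c, g(l, j), j, j, l)), g(mix(b, c, l, l), mix(b, l)), g(mix(c, j, l), g(l, j))), d(g(mix(b, c, j, l, l, l, l), mix(b, d(j, b))), c))
Sort:  mix(b, c, d(mix(d(d(mix(l, l, l), mix(c, l)), mix(b, c, d(c, b), g(b, b), j, j, l)), d(mix(b, c, l), mix(j, j)), g(mix(b, b, b, c, d(j, l)), mix(b, b, c, g(l, j), j, j, l)), g(mix(b, c, l, l), mix(b, l)), g(mix(c, j, l), g(l, j))), d(g(mix(b, c, j, l, l, l, l), mix(b, d(j, b))), c)), j)

Answer: mix(b, c, d(mix(d(d(mix(l, l, l), mix(c, l)), mix(b, c, d(c, b), g(b, b), j, j, l)), d(mix(b, c, l), mix(j, j)), g(mix(b, b, b, c, d(j, l)), mix(b, b, c, g(l, j), j, j, l)), g(mix(b, c, l, l), mix(b, l)), g(mix(c, j, l), g(l, j))), d(g(mix(b, c, j, l, l, l, l), mix(b, d(j, b))), c)), j)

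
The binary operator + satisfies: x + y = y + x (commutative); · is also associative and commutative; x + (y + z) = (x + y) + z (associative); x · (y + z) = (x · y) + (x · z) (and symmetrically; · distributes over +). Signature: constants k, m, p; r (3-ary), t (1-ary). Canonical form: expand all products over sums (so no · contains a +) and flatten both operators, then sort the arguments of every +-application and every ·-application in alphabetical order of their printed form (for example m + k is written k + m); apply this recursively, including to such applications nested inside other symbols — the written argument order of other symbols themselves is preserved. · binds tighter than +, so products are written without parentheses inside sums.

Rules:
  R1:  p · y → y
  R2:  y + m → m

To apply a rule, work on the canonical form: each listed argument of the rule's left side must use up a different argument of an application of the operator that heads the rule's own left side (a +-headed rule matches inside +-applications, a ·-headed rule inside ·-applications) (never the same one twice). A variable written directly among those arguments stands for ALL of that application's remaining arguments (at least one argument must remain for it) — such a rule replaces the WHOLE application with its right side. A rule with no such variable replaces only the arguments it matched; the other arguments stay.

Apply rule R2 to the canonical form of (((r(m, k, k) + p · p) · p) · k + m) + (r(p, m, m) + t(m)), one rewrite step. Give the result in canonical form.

Canonical form:  k · p · p · p + k · p · r(m, k, k) + m + r(p, m, m) + t(m)
Apply R2:  consuming m;  y := k · p · p · p + k · p · r(m, k, k) + r(p, m, m) + t(m)
The variable takes the whole remainder — replace the entire application.
New term:  m

Answer: m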